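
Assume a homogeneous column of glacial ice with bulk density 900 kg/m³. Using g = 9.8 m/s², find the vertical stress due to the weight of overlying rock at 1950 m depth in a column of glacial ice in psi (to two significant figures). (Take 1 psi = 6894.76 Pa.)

glacial ice: 900 kg/m³ × 9.8 m/s² × 1950 m = 1.720×10^7 Pa = 2495 psi

2500 psi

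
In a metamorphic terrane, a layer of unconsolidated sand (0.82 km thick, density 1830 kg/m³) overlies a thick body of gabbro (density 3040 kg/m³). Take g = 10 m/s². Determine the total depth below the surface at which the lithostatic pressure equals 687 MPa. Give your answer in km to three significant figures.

Pressure at base of upper layers: 1830×10×820 = 1.501×10^7 Pa = 15.01 MPa
Remaining pressure to be supplied by gabbro: 6.870×10^8 − 1.501×10^7 = 6.720×10^8 Pa
Additional depth in gabbro = 6.720×10^8 Pa / (3040 kg/m³ × 10 m/s²) = 22105 m
Total depth = 820 m + 22105 m = 22925 m
= 22.925 km

22.9 km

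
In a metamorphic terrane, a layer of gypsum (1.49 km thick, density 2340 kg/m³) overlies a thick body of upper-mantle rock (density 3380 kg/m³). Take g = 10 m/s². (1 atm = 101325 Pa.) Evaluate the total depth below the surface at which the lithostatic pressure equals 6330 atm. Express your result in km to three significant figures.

Pressure at base of upper layers: 2340×10×1490 = 3.487×10^7 Pa = 344.1 atm
Remaining pressure to be supplied by upper-mantle rock: 6.414×10^8 − 3.487×10^7 = 6.065×10^8 Pa
Additional depth in upper-mantle rock = 6.065×10^8 Pa / (3380 kg/m³ × 10 m/s²) = 17944 m
Total depth = 1490 m + 17944 m = 19434 m
= 19.434 km

19.4 km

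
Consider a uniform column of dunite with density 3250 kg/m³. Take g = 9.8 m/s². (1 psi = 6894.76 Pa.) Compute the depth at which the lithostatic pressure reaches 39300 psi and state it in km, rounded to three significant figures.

8.51 km

h = P/(ρg) = 39300 psi / (3250 kg/m³ × 9.8 m/s²) = 2.710×10^8 Pa / 31850 Pa/m = 8507.5 m
= 8.5075 km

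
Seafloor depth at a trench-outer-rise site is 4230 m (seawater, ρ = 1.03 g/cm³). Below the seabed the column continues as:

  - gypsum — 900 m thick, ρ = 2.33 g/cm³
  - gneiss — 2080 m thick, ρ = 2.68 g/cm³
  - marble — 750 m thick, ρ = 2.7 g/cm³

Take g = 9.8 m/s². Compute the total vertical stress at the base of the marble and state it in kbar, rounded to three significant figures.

1.38 kbar

seawater: 1030 kg/m³ × 9.8 m/s² × 4230 m = 4.270×10^7 Pa = 0.4270 kbar
gypsum: 2330 kg/m³ × 9.8 m/s² × 900 m = 2.055×10^7 Pa = 0.2055 kbar
gneiss: 2680 kg/m³ × 9.8 m/s² × 2080 m = 5.463×10^7 Pa = 0.5463 kbar
marble: 2700 kg/m³ × 9.8 m/s² × 750 m = 1.985×10^7 Pa = 0.1985 kbar
Total = 0.4270 + 0.2055 + 0.5463 + 0.1985 = 1.3772 kbar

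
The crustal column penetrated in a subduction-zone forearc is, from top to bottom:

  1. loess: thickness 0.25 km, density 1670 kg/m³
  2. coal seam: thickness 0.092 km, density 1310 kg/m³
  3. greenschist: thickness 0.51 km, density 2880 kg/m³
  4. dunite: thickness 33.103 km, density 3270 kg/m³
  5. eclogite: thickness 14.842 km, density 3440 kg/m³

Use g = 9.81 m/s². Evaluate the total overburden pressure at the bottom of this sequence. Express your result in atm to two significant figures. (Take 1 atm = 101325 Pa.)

loess: 1670 kg/m³ × 9.81 m/s² × 250 m = 4.096×10^6 Pa = 40.42 atm
coal seam: 1310 kg/m³ × 9.81 m/s² × 92 m = 1.182×10^6 Pa = 11.67 atm
greenschist: 2880 kg/m³ × 9.81 m/s² × 510 m = 1.441×10^7 Pa = 142.2 atm
dunite: 3270 kg/m³ × 9.81 m/s² × 33103 m = 1.062×10^9 Pa = 10480 atm
eclogite: 3440 kg/m³ × 9.81 m/s² × 14842 m = 5.009×10^8 Pa = 4943 atm
Total = 40.42 + 11.67 + 142.2 + 10480 + 4943 = 15618 atm

16000 atm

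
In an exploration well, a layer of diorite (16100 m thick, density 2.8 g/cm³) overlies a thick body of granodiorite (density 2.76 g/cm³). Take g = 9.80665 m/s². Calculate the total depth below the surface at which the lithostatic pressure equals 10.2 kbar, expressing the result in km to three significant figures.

37.5 km

Pressure at base of upper layers: 2800×9.80665×16100 = 4.421×10^8 Pa = 4.421 kbar
Remaining pressure to be supplied by granodiorite: 1.020×10^9 − 4.421×10^8 = 5.779×10^8 Pa
Additional depth in granodiorite = 5.779×10^8 Pa / (2760 kg/m³ × 9.80665 m/s²) = 21352 m
Total depth = 16100 m + 21352 m = 37452 m
= 37.452 km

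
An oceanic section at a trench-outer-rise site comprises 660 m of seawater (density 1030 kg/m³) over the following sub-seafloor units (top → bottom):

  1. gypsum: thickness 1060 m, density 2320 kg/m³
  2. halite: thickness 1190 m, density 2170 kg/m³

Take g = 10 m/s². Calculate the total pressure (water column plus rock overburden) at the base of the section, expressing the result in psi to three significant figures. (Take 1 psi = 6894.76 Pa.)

seawater: 1030 kg/m³ × 10 m/s² × 660 m = 6.798×10^6 Pa = 986.0 psi
gypsum: 2320 kg/m³ × 10 m/s² × 1060 m = 2.459×10^7 Pa = 3567 psi
halite: 2170 kg/m³ × 10 m/s² × 1190 m = 2.582×10^7 Pa = 3745 psi
Total = 986.0 + 3567 + 3745 = 8298.0 psi

8300 psi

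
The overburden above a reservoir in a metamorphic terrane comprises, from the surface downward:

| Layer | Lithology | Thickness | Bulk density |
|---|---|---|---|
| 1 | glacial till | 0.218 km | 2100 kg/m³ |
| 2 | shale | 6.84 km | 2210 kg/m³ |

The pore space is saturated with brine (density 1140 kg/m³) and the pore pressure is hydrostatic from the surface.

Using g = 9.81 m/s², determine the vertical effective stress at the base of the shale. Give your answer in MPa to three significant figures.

Overburden (lithostatic) stress σ_v:
glacial till: 2100 kg/m³ × 9.81 m/s² × 218 m = 4.491×10^6 Pa = 4.491 MPa
shale: 2210 kg/m³ × 9.81 m/s² × 6840 m = 1.483×10^8 Pa = 148.3 MPa
Total = 4.491 + 148.3 = 152.78 MPa
Pore pressure P_p = 1140 kg/m³ × 9.81 m/s² × 7058 m = 7.893×10^7 Pa = 78.93 MPa
Effective stress σ' = σ_v − P_p = 152.8 − 78.93 = 73.850 MPa

73.9 MPa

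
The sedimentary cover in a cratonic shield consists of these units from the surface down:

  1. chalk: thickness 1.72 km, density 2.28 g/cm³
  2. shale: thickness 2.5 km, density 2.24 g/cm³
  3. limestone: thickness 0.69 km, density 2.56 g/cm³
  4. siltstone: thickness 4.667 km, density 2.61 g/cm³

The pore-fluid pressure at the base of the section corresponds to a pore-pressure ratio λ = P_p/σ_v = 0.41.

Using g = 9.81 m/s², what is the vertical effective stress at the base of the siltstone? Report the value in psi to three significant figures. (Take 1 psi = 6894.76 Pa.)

19700 psi

Overburden (lithostatic) stress σ_v:
chalk: 2280 kg/m³ × 9.81 m/s² × 1720 m = 3.847×10^7 Pa = 38.47 MPa
shale: 2240 kg/m³ × 9.81 m/s² × 2500 m = 5.494×10^7 Pa = 54.94 MPa
limestone: 2560 kg/m³ × 9.81 m/s² × 690 m = 1.733×10^7 Pa = 17.33 MPa
siltstone: 2610 kg/m³ × 9.81 m/s² × 4667 m = 1.195×10^8 Pa = 119.5 MPa
Total = 38.47 + 54.94 + 17.33 + 119.5 = 230.23 MPa
Pore pressure P_p = λ·σ_v = 0.41 × 230.2 MPa = 94.39 MPa
Effective stress σ' = σ_v − P_p = 230.2 − 94.39 = 135.84 MPa = 19701 psi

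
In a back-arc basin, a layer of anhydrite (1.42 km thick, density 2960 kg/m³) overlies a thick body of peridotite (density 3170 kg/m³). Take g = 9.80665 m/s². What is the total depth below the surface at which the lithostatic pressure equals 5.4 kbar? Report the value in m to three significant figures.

Pressure at base of upper layers: 2960×9.80665×1420 = 4.122×10^7 Pa = 0.4122 kbar
Remaining pressure to be supplied by peridotite: 5.400×10^8 − 4.122×10^7 = 4.988×10^8 Pa
Additional depth in peridotite = 4.988×10^8 Pa / (3170 kg/m³ × 9.80665 m/s²) = 16045 m
Total depth = 1420 m + 16045 m = 17465 m

17500 m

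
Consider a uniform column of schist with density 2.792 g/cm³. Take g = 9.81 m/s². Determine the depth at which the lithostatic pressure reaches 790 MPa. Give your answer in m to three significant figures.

h = P/(ρg) = 790 MPa / (2792 kg/m³ × 9.81 m/s²) = 7.900×10^8 Pa / 27390 Pa/m = 28843 m

28800 m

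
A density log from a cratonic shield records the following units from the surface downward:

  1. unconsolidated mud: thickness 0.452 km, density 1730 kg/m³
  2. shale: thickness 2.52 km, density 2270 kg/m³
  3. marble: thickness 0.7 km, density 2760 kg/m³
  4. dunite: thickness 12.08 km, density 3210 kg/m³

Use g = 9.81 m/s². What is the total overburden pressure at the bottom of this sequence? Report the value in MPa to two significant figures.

460 MPa

unconsolidated mud: 1730 kg/m³ × 9.81 m/s² × 452 m = 7.671×10^6 Pa = 7.671 MPa
shale: 2270 kg/m³ × 9.81 m/s² × 2520 m = 5.612×10^7 Pa = 56.12 MPa
marble: 2760 kg/m³ × 9.81 m/s² × 700 m = 1.895×10^7 Pa = 18.95 MPa
dunite: 3210 kg/m³ × 9.81 m/s² × 12080 m = 3.804×10^8 Pa = 380.4 MPa
Total = 7.671 + 56.12 + 18.95 + 380.4 = 463.14 MPa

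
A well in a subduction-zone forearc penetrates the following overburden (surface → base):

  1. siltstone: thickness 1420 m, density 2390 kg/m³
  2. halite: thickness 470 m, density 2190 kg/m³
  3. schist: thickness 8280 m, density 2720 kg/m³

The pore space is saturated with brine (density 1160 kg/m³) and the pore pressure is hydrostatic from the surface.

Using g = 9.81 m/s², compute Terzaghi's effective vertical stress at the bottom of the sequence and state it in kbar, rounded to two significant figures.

1.5 kbar

Overburden (lithostatic) stress σ_v:
siltstone: 2390 kg/m³ × 9.81 m/s² × 1420 m = 3.329×10^7 Pa = 33.29 MPa
halite: 2190 kg/m³ × 9.81 m/s² × 470 m = 1.010×10^7 Pa = 10.10 MPa
schist: 2720 kg/m³ × 9.81 m/s² × 8280 m = 2.209×10^8 Pa = 220.9 MPa
Total = 33.29 + 10.10 + 220.9 = 264.33 MPa
Pore pressure P_p = 1160 kg/m³ × 9.81 m/s² × 10170 m = 1.157×10^8 Pa = 115.7 MPa
Effective stress σ' = σ_v − P_p = 264.3 − 115.7 = 148.60 MPa = 1.4860 kbar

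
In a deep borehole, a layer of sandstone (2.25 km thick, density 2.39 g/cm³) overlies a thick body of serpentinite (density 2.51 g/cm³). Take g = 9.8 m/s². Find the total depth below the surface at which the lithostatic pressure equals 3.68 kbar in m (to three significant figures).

Pressure at base of upper layers: 2390×9.8×2250 = 5.270×10^7 Pa = 0.5270 kbar
Remaining pressure to be supplied by serpentinite: 3.680×10^8 − 5.270×10^7 = 3.153×10^8 Pa
Additional depth in serpentinite = 3.153×10^8 Pa / (2510 kg/m³ × 9.8 m/s²) = 12818 m
Total depth = 2250 m + 12818 m = 15068 m

15100 m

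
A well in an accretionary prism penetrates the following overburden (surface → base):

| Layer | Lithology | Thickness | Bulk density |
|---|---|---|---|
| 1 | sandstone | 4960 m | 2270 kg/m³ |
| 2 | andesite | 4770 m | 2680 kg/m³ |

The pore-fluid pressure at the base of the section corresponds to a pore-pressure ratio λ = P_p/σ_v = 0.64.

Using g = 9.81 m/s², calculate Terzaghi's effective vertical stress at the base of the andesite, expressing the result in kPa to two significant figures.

Overburden (lithostatic) stress σ_v:
sandstone: 2270 kg/m³ × 9.81 m/s² × 4960 m = 1.105×10^8 Pa = 110.5 MPa
andesite: 2680 kg/m³ × 9.81 m/s² × 4770 m = 1.254×10^8 Pa = 125.4 MPa
Total = 110.5 + 125.4 = 235.86 MPa
Pore pressure P_p = λ·σ_v = 0.64 × 235.9 MPa = 151.0 MPa
Effective stress σ' = σ_v − P_p = 235.9 − 151.0 = 84.910 MPa = 84910 kPa

85000 kPa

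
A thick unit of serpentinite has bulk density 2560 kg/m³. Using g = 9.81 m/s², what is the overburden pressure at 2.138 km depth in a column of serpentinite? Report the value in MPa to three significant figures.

53.7 MPa

serpentinite: 2560 kg/m³ × 9.81 m/s² × 2138 m = 5.369×10^7 Pa = 53.69 MPa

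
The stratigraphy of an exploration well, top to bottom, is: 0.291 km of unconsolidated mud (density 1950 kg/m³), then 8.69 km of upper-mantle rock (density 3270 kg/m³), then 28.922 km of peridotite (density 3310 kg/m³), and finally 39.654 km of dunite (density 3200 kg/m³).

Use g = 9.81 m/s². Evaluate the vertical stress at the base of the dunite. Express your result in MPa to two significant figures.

2500 MPa

unconsolidated mud: 1950 kg/m³ × 9.81 m/s² × 291 m = 5.567×10^6 Pa = 5.567 MPa
upper-mantle rock: 3270 kg/m³ × 9.81 m/s² × 8690 m = 2.788×10^8 Pa = 278.8 MPa
peridotite: 3310 kg/m³ × 9.81 m/s² × 28922 m = 9.391×10^8 Pa = 939.1 MPa
dunite: 3200 kg/m³ × 9.81 m/s² × 39654 m = 1.245×10^9 Pa = 1245 MPa
Total = 5.567 + 278.8 + 939.1 + 1245 = 2468.3 MPa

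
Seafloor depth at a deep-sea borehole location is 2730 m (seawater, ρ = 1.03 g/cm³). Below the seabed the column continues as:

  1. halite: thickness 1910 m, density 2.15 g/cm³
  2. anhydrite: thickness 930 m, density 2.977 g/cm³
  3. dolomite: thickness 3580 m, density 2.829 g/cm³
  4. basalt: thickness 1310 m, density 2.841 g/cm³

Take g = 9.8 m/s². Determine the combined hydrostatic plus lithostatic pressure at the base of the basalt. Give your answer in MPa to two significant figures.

seawater: 1030 kg/m³ × 9.8 m/s² × 2730 m = 2.756×10^7 Pa = 27.56 MPa
halite: 2150 kg/m³ × 9.8 m/s² × 1910 m = 4.024×10^7 Pa = 40.24 MPa
anhydrite: 2977 kg/m³ × 9.8 m/s² × 930 m = 2.713×10^7 Pa = 27.13 MPa
dolomite: 2829 kg/m³ × 9.8 m/s² × 3580 m = 9.925×10^7 Pa = 99.25 MPa
basalt: 2841 kg/m³ × 9.8 m/s² × 1310 m = 3.647×10^7 Pa = 36.47 MPa
Total = 27.56 + 40.24 + 27.13 + 99.25 + 36.47 = 230.66 MPa

230 MPa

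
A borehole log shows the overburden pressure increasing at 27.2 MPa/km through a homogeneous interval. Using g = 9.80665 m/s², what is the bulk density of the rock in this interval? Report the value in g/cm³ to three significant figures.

ρ = (dP/dz)/g = 27.2 MPa/km / 9.80665 m/s² = 27200 Pa/m / 9.80665 m/s² = 2773.6 kg/m³
= 2.774 g/cm³

2.77 g/cm³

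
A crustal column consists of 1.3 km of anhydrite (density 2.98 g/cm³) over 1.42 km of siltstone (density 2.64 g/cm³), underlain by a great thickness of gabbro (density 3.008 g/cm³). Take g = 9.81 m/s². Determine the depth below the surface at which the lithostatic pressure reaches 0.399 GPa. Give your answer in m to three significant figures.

Pressure at base of upper layers: 2980×9.81×1300 + 2640×9.81×1420 = 7.478×10^7 Pa = 0.07478 GPa
Remaining pressure to be supplied by gabbro: 3.990×10^8 − 7.478×10^7 = 3.242×10^8 Pa
Additional depth in gabbro = 3.242×10^8 Pa / (3008 kg/m³ × 9.81 m/s²) = 10987 m
Total depth = 2720 m + 10987 m = 13707 m

13700 m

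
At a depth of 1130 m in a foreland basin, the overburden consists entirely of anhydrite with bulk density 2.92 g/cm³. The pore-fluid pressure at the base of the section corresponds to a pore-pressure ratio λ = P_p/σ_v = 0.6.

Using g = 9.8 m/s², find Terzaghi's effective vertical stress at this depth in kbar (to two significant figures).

Overburden (lithostatic) stress σ_v:
anhydrite: 2920 kg/m³ × 9.8 m/s² × 1130 m = 3.234×10^7 Pa = 32.34 MPa
Pore pressure P_p = λ·σ_v = 0.6 × 32.34 MPa = 19.40 MPa
Effective stress σ' = σ_v − P_p = 32.34 − 19.40 = 12.934 MPa = 0.12934 kbar

0.13 kbar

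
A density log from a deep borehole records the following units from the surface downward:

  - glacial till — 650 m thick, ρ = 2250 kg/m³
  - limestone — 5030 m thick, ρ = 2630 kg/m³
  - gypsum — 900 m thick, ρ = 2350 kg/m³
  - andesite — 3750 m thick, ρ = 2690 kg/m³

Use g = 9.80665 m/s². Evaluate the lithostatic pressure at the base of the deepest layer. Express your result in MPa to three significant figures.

264 MPa

glacial till: 2250 kg/m³ × 9.80665 m/s² × 650 m = 1.434×10^7 Pa = 14.34 MPa
limestone: 2630 kg/m³ × 9.80665 m/s² × 5030 m = 1.297×10^8 Pa = 129.7 MPa
gypsum: 2350 kg/m³ × 9.80665 m/s² × 900 m = 2.074×10^7 Pa = 20.74 MPa
andesite: 2690 kg/m³ × 9.80665 m/s² × 3750 m = 9.892×10^7 Pa = 98.92 MPa
Total = 14.34 + 129.7 + 20.74 + 98.92 = 263.74 MPa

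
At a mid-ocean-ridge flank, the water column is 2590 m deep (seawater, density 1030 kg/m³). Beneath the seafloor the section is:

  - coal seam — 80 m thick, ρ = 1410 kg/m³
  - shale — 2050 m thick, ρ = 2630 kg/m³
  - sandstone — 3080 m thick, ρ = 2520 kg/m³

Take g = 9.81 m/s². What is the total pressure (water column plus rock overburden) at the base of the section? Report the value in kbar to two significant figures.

seawater: 1030 kg/m³ × 9.81 m/s² × 2590 m = 2.617×10^7 Pa = 0.2617 kbar
coal seam: 1410 kg/m³ × 9.81 m/s² × 80 m = 1.107×10^6 Pa = 0.01107 kbar
shale: 2630 kg/m³ × 9.81 m/s² × 2050 m = 5.289×10^7 Pa = 0.5289 kbar
sandstone: 2520 kg/m³ × 9.81 m/s² × 3080 m = 7.614×10^7 Pa = 0.7614 kbar
Total = 0.2617 + 0.01107 + 0.5289 + 0.7614 = 1.5631 kbar

1.6 kbar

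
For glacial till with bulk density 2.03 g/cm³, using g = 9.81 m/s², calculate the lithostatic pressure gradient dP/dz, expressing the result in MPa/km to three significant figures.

19.9 MPa/km

dP/dz = ρg = 2030 kg/m³ × 9.81 m/s² = 19914 Pa/m
= 19914 Pa/m × (1 MPa/km / 1000.0 Pa/m) = 19.914 MPa/km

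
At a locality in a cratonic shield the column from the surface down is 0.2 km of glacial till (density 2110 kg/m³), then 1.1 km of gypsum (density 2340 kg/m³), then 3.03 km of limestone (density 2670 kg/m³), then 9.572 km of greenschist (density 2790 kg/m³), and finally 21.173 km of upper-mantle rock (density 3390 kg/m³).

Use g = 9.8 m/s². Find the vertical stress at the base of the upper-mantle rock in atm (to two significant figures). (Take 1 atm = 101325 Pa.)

glacial till: 2110 kg/m³ × 9.8 m/s² × 200 m = 4.136×10^6 Pa = 40.82 atm
gypsum: 2340 kg/m³ × 9.8 m/s² × 1100 m = 2.523×10^7 Pa = 249.0 atm
limestone: 2670 kg/m³ × 9.8 m/s² × 3030 m = 7.928×10^7 Pa = 782.5 atm
greenschist: 2790 kg/m³ × 9.8 m/s² × 9572 m = 2.617×10^8 Pa = 2583 atm
upper-mantle rock: 3390 kg/m³ × 9.8 m/s² × 21173 m = 7.034×10^8 Pa = 6942 atm
Total = 40.82 + 249.0 + 782.5 + 2583 + 6942 = 10597 atm

11000 atm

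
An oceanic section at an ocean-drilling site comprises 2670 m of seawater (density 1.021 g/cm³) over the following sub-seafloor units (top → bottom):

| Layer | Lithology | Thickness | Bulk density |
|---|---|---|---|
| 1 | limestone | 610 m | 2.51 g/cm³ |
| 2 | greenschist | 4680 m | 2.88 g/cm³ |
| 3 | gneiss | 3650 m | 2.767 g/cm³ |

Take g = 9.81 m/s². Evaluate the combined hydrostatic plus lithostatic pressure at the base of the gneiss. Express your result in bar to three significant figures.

seawater: 1021 kg/m³ × 9.81 m/s² × 2670 m = 2.674×10^7 Pa = 267.4 bar
limestone: 2510 kg/m³ × 9.81 m/s² × 610 m = 1.502×10^7 Pa = 150.2 bar
greenschist: 2880 kg/m³ × 9.81 m/s² × 4680 m = 1.322×10^8 Pa = 1322 bar
gneiss: 2767 kg/m³ × 9.81 m/s² × 3650 m = 9.908×10^7 Pa = 990.8 bar
Total = 267.4 + 150.2 + 1322 + 990.8 = 2730.6 bar

2730 bar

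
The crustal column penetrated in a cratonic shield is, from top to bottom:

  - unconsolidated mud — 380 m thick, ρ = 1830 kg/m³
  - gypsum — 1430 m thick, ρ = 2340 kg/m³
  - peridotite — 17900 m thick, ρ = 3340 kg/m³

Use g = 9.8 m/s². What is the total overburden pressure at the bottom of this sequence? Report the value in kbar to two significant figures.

6.3 kbar

unconsolidated mud: 1830 kg/m³ × 9.8 m/s² × 380 m = 6.815×10^6 Pa = 0.06815 kbar
gypsum: 2340 kg/m³ × 9.8 m/s² × 1430 m = 3.279×10^7 Pa = 0.3279 kbar
peridotite: 3340 kg/m³ × 9.8 m/s² × 17900 m = 5.859×10^8 Pa = 5.859 kbar
Total = 0.06815 + 0.3279 + 5.859 = 6.2551 kbar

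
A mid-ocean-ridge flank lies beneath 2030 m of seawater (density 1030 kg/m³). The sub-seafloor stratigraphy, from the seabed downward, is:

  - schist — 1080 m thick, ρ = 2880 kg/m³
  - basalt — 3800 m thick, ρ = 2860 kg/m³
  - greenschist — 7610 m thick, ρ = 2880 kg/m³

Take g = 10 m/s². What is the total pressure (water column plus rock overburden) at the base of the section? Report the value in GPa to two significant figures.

seawater: 1030 kg/m³ × 10 m/s² × 2030 m = 2.091×10^7 Pa = 0.02091 GPa
schist: 2880 kg/m³ × 10 m/s² × 1080 m = 3.110×10^7 Pa = 0.03110 GPa
basalt: 2860 kg/m³ × 10 m/s² × 3800 m = 1.087×10^8 Pa = 0.1087 GPa
greenschist: 2880 kg/m³ × 10 m/s² × 7610 m = 2.192×10^8 Pa = 0.2192 GPa
Total = 0.02091 + 0.03110 + 0.1087 + 0.2192 = 0.37986 GPa

0.38 GPa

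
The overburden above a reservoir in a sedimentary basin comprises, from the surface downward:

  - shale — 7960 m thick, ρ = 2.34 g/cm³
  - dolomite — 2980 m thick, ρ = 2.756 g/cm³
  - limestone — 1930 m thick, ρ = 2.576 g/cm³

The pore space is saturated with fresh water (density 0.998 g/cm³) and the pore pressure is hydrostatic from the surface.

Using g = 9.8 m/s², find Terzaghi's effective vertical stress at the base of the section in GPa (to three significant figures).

0.186 GPa

Overburden (lithostatic) stress σ_v:
shale: 2340 kg/m³ × 9.8 m/s² × 7960 m = 1.825×10^8 Pa = 182.5 MPa
dolomite: 2756 kg/m³ × 9.8 m/s² × 2980 m = 8.049×10^7 Pa = 80.49 MPa
limestone: 2576 kg/m³ × 9.8 m/s² × 1930 m = 4.872×10^7 Pa = 48.72 MPa
Total = 182.5 + 80.49 + 48.72 = 311.75 MPa
Pore pressure P_p = 998 kg/m³ × 9.8 m/s² × 12870 m = 1.259×10^8 Pa = 125.9 MPa
Effective stress σ' = σ_v − P_p = 311.7 − 125.9 = 185.87 MPa = 0.18587 GPa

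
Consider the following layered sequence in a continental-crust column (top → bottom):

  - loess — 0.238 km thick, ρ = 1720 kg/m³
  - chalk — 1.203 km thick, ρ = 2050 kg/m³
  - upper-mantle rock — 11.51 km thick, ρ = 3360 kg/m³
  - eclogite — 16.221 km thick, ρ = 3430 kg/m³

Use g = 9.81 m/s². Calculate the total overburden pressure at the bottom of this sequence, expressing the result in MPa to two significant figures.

loess: 1720 kg/m³ × 9.81 m/s² × 238 m = 4.016×10^6 Pa = 4.016 MPa
chalk: 2050 kg/m³ × 9.81 m/s² × 1203 m = 2.419×10^7 Pa = 24.19 MPa
upper-mantle rock: 3360 kg/m³ × 9.81 m/s² × 11510 m = 3.794×10^8 Pa = 379.4 MPa
eclogite: 3430 kg/m³ × 9.81 m/s² × 16221 m = 5.458×10^8 Pa = 545.8 MPa
Total = 4.016 + 24.19 + 379.4 + 545.8 = 953.41 MPa

950 MPa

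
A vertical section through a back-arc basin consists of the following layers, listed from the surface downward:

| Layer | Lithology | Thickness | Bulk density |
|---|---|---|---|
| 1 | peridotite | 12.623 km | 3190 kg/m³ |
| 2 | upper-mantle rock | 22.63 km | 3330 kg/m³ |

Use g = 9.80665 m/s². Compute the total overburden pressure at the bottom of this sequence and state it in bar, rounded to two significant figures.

peridotite: 3190 kg/m³ × 9.80665 m/s² × 12623 m = 3.949×10^8 Pa = 3949 bar
upper-mantle rock: 3330 kg/m³ × 9.80665 m/s² × 22630 m = 7.390×10^8 Pa = 7390 bar
Total = 3949 + 7390 = 11339 bar

11000 bar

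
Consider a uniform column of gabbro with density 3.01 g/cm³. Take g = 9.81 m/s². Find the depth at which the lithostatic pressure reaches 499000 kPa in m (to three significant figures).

h = P/(ρg) = 499000 kPa / (3010 kg/m³ × 9.81 m/s²) = 4.990×10^8 Pa / 29528 Pa/m = 16899 m

16900 m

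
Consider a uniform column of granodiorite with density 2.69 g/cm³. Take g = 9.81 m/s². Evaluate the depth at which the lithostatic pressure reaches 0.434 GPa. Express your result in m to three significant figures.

h = P/(ρg) = 0.434 GPa / (2690 kg/m³ × 9.81 m/s²) = 4.340×10^8 Pa / 26389 Pa/m = 16446 m

16400 m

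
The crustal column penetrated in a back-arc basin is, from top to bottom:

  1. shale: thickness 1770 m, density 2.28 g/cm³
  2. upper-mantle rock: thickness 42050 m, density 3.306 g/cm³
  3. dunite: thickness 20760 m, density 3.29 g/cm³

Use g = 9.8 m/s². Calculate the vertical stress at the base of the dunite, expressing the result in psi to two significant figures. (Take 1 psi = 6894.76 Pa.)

300000 psi

shale: 2280 kg/m³ × 9.8 m/s² × 1770 m = 3.955×10^7 Pa = 5736 psi
upper-mantle rock: 3306 kg/m³ × 9.8 m/s² × 42050 m = 1.362×10^9 Pa = 1.976×10^5 psi
dunite: 3290 kg/m³ × 9.8 m/s² × 20760 m = 6.693×10^8 Pa = 97080 psi
Total = 5736 + 1.976×10^5 + 97080 = 3.0041×10^5 psi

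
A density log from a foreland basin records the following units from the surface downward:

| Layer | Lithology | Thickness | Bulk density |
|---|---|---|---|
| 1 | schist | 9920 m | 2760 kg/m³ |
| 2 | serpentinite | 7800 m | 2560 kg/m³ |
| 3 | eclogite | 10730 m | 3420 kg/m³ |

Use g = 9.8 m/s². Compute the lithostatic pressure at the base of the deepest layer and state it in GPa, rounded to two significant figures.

schist: 2760 kg/m³ × 9.8 m/s² × 9920 m = 2.683×10^8 Pa = 0.2683 GPa
serpentinite: 2560 kg/m³ × 9.8 m/s² × 7800 m = 1.957×10^8 Pa = 0.1957 GPa
eclogite: 3420 kg/m³ × 9.8 m/s² × 10730 m = 3.596×10^8 Pa = 0.3596 GPa
Total = 0.2683 + 0.1957 + 0.3596 = 0.82363 GPa

0.82 GPa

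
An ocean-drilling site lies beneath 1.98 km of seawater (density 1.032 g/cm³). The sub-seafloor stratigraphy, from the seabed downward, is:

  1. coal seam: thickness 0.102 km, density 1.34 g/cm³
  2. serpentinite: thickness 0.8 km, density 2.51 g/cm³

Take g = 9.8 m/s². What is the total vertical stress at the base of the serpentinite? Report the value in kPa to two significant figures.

41000 kPa

seawater: 1032 kg/m³ × 9.8 m/s² × 1980 m = 2.002×10^7 Pa = 20025 kPa
coal seam: 1340 kg/m³ × 9.8 m/s² × 102 m = 1.339×10^6 Pa = 1339 kPa
serpentinite: 2510 kg/m³ × 9.8 m/s² × 800 m = 1.968×10^7 Pa = 19678 kPa
Total = 20025 + 1339 + 19678 = 41043 kPa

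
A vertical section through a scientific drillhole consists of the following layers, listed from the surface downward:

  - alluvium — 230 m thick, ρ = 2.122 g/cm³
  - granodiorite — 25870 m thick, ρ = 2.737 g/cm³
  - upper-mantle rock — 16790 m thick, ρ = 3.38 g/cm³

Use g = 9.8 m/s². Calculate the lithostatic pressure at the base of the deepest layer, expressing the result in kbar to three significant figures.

alluvium: 2122 kg/m³ × 9.8 m/s² × 230 m = 4.783×10^6 Pa = 0.04783 kbar
granodiorite: 2737 kg/m³ × 9.8 m/s² × 25870 m = 6.939×10^8 Pa = 6.939 kbar
upper-mantle rock: 3380 kg/m³ × 9.8 m/s² × 16790 m = 5.562×10^8 Pa = 5.562 kbar
Total = 0.04783 + 6.939 + 5.562 = 12.548 kbar

12.5 kbar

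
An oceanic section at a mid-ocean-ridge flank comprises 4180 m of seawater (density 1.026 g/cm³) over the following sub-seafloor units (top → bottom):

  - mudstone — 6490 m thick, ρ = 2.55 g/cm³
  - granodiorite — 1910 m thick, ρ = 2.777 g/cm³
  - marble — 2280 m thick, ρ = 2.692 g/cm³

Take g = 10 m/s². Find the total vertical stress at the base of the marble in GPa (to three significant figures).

0.323 GPa

seawater: 1026 kg/m³ × 10 m/s² × 4180 m = 4.289×10^7 Pa = 0.04289 GPa
mudstone: 2550 kg/m³ × 10 m/s² × 6490 m = 1.655×10^8 Pa = 0.1655 GPa
granodiorite: 2777 kg/m³ × 10 m/s² × 1910 m = 5.304×10^7 Pa = 0.05304 GPa
marble: 2692 kg/m³ × 10 m/s² × 2280 m = 6.138×10^7 Pa = 0.06138 GPa
Total = 0.04289 + 0.1655 + 0.05304 + 0.06138 = 0.32280 GPa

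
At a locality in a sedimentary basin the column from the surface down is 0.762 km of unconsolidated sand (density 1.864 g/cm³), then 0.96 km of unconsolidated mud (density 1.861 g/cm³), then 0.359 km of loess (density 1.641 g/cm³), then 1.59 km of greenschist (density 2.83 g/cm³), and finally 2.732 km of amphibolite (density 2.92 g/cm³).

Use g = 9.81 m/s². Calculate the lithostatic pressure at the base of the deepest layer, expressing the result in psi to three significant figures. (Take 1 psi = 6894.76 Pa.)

unconsolidated sand: 1864 kg/m³ × 9.81 m/s² × 762 m = 1.393×10^7 Pa = 2021 psi
unconsolidated mud: 1861 kg/m³ × 9.81 m/s² × 960 m = 1.753×10^7 Pa = 2542 psi
loess: 1641 kg/m³ × 9.81 m/s² × 359 m = 5.779×10^6 Pa = 838.2 psi
greenschist: 2830 kg/m³ × 9.81 m/s² × 1590 m = 4.414×10^7 Pa = 6402 psi
amphibolite: 2920 kg/m³ × 9.81 m/s² × 2732 m = 7.826×10^7 Pa = 11350 psi
Total = 2021 + 2542 + 838.2 + 6402 + 11350 = 23154 psi

23200 psi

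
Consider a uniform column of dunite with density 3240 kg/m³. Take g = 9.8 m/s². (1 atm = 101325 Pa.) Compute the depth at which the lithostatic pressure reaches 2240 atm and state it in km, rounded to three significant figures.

7.15 km

h = P/(ρg) = 2240 atm / (3240 kg/m³ × 9.8 m/s²) = 2.270×10^8 Pa / 31752 Pa/m = 7148.1 m
= 7.1481 km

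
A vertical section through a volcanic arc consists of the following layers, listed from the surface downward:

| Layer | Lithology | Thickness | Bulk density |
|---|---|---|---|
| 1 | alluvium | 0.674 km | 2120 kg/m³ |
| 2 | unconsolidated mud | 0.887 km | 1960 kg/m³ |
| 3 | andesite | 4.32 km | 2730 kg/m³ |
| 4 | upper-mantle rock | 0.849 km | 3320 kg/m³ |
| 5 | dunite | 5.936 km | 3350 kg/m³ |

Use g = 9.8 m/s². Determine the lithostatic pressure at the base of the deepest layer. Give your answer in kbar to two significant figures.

alluvium: 2120 kg/m³ × 9.8 m/s² × 674 m = 1.400×10^7 Pa = 0.1400 kbar
unconsolidated mud: 1960 kg/m³ × 9.8 m/s² × 887 m = 1.704×10^7 Pa = 0.1704 kbar
andesite: 2730 kg/m³ × 9.8 m/s² × 4320 m = 1.156×10^8 Pa = 1.156 kbar
upper-mantle rock: 3320 kg/m³ × 9.8 m/s² × 849 m = 2.762×10^7 Pa = 0.2762 kbar
dunite: 3350 kg/m³ × 9.8 m/s² × 5936 m = 1.949×10^8 Pa = 1.949 kbar
Total = 0.1400 + 0.1704 + 1.156 + 0.2762 + 1.949 = 3.6912 kbar

3.7 kbar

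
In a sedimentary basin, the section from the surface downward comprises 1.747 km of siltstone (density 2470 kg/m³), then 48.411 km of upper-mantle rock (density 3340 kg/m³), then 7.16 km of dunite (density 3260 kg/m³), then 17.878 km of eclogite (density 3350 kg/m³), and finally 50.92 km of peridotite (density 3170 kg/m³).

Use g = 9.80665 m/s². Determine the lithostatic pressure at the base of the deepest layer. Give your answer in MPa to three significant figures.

4030 MPa

siltstone: 2470 kg/m³ × 9.80665 m/s² × 1747 m = 4.232×10^7 Pa = 42.32 MPa
upper-mantle rock: 3340 kg/m³ × 9.80665 m/s² × 48411 m = 1.586×10^9 Pa = 1586 MPa
dunite: 3260 kg/m³ × 9.80665 m/s² × 7160 m = 2.289×10^8 Pa = 228.9 MPa
eclogite: 3350 kg/m³ × 9.80665 m/s² × 17878 m = 5.873×10^8 Pa = 587.3 MPa
peridotite: 3170 kg/m³ × 9.80665 m/s² × 50920 m = 1.583×10^9 Pa = 1583 MPa
Total = 42.32 + 1586 + 228.9 + 587.3 + 1583 = 4027.2 MPa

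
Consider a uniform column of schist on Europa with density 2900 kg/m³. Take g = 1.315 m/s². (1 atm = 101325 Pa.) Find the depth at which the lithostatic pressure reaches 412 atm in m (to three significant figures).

10900 m

h = P/(ρg) = 412 atm / (2900 kg/m³ × 1.315 m/s²) = 4.175×10^7 Pa / 3813.5 Pa/m = 10947 m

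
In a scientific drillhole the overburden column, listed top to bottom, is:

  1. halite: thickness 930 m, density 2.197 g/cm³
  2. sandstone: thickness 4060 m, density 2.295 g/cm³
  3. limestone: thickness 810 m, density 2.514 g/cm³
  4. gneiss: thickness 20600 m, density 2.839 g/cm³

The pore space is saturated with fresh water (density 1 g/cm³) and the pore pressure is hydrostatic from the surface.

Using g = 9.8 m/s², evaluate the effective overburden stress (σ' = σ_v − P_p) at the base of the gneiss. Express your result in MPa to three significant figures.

Overburden (lithostatic) stress σ_v:
halite: 2197 kg/m³ × 9.8 m/s² × 930 m = 2.002×10^7 Pa = 20.02 MPa
sandstone: 2295 kg/m³ × 9.8 m/s² × 4060 m = 9.131×10^7 Pa = 91.31 MPa
limestone: 2514 kg/m³ × 9.8 m/s² × 810 m = 1.996×10^7 Pa = 19.96 MPa
gneiss: 2839 kg/m³ × 9.8 m/s² × 20600 m = 5.731×10^8 Pa = 573.1 MPa
Total = 20.02 + 91.31 + 19.96 + 573.1 = 704.43 MPa
Pore pressure P_p = 1000 kg/m³ × 9.8 m/s² × 26400 m = 2.587×10^8 Pa = 258.7 MPa
Effective stress σ' = σ_v − P_p = 704.4 − 258.7 = 445.71 MPa

446 MPa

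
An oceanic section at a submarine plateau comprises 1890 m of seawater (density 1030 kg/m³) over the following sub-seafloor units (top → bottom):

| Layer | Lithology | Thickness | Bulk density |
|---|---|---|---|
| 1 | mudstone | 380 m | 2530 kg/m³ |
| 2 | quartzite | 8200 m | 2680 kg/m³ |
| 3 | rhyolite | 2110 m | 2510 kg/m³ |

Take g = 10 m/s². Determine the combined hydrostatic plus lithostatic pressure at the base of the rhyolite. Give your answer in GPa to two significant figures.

0.30 GPa

seawater: 1030 kg/m³ × 10 m/s² × 1890 m = 1.947×10^7 Pa = 0.01947 GPa
mudstone: 2530 kg/m³ × 10 m/s² × 380 m = 9.614×10^6 Pa = 9.614×10^-3 GPa
quartzite: 2680 kg/m³ × 10 m/s² × 8200 m = 2.198×10^8 Pa = 0.2198 GPa
rhyolite: 2510 kg/m³ × 10 m/s² × 2110 m = 5.296×10^7 Pa = 0.05296 GPa
Total = 0.01947 + 9.614×10^-3 + 0.2198 + 0.05296 = 0.30180 GPa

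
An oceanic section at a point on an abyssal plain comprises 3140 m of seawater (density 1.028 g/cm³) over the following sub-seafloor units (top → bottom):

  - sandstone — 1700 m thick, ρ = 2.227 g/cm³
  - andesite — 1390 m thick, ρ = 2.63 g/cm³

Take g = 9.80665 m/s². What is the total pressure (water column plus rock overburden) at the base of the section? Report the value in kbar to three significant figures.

1.05 kbar

seawater: 1028 kg/m³ × 9.80665 m/s² × 3140 m = 3.166×10^7 Pa = 0.3166 kbar
sandstone: 2227 kg/m³ × 9.80665 m/s² × 1700 m = 3.713×10^7 Pa = 0.3713 kbar
andesite: 2630 kg/m³ × 9.80665 m/s² × 1390 m = 3.585×10^7 Pa = 0.3585 kbar
Total = 0.3166 + 0.3713 + 0.3585 = 1.0463 kbar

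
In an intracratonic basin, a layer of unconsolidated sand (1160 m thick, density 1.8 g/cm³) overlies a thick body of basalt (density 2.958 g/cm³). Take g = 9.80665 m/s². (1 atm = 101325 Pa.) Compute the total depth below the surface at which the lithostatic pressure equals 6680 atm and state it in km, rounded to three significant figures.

23.8 km

Pressure at base of upper layers: 1800×9.80665×1160 = 2.048×10^7 Pa = 202.1 atm
Remaining pressure to be supplied by basalt: 6.769×10^8 − 2.048×10^7 = 6.564×10^8 Pa
Additional depth in basalt = 6.564×10^8 Pa / (2958 kg/m³ × 9.80665 m/s²) = 22627 m
Total depth = 1160 m + 22627 m = 23787 m
= 23.787 km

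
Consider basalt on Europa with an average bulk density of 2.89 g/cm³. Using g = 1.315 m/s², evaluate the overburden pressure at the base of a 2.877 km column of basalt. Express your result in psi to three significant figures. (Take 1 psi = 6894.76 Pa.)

1590 psi

basalt: 2890 kg/m³ × 1.315 m/s² × 2877 m = 1.093×10^7 Pa = 1586 psi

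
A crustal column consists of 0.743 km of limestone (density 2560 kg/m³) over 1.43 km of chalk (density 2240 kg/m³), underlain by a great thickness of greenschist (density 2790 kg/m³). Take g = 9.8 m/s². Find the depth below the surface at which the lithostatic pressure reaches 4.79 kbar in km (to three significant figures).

Pressure at base of upper layers: 2560×9.8×743 + 2240×9.8×1430 = 5.003×10^7 Pa = 0.5003 kbar
Remaining pressure to be supplied by greenschist: 4.790×10^8 − 5.003×10^7 = 4.290×10^8 Pa
Additional depth in greenschist = 4.290×10^8 Pa / (2790 kg/m³ × 9.8 m/s²) = 15689 m
Total depth = 2173 m + 15689 m = 17862 m
= 17.862 km

17.9 km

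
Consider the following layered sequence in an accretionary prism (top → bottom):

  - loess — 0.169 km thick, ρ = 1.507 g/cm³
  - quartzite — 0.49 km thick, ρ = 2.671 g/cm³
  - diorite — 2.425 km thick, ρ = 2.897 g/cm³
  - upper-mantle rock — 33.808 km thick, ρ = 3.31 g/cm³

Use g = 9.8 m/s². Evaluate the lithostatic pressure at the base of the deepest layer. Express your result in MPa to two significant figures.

loess: 1507 kg/m³ × 9.8 m/s² × 169 m = 2.496×10^6 Pa = 2.496 MPa
quartzite: 2671 kg/m³ × 9.8 m/s² × 490 m = 1.283×10^7 Pa = 12.83 MPa
diorite: 2897 kg/m³ × 9.8 m/s² × 2425 m = 6.885×10^7 Pa = 68.85 MPa
upper-mantle rock: 3310 kg/m³ × 9.8 m/s² × 33808 m = 1.097×10^9 Pa = 1097 MPa
Total = 2.496 + 12.83 + 68.85 + 1097 = 1180.8 MPa

1200 MPa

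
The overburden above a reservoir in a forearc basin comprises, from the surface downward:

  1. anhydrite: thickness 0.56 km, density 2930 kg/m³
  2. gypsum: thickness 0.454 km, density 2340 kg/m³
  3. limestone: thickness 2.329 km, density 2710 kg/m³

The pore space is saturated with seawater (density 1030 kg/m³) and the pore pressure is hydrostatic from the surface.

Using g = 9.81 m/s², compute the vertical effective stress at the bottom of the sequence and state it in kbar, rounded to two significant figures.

Overburden (lithostatic) stress σ_v:
anhydrite: 2930 kg/m³ × 9.81 m/s² × 560 m = 1.610×10^7 Pa = 16.10 MPa
gypsum: 2340 kg/m³ × 9.81 m/s² × 454 m = 1.042×10^7 Pa = 10.42 MPa
limestone: 2710 kg/m³ × 9.81 m/s² × 2329 m = 6.192×10^7 Pa = 61.92 MPa
Total = 16.10 + 10.42 + 61.92 = 88.435 MPa
Pore pressure P_p = 1030 kg/m³ × 9.81 m/s² × 3343 m = 3.378×10^7 Pa = 33.78 MPa
Effective stress σ' = σ_v − P_p = 88.43 − 33.78 = 54.656 MPa = 0.54656 kbar

0.55 kbar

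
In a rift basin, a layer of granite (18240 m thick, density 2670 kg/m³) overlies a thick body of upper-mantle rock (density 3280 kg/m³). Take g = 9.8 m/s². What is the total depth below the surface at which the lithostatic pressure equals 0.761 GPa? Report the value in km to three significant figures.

27.1 km

Pressure at base of upper layers: 2670×9.8×18240 = 4.773×10^8 Pa = 0.4773 GPa
Remaining pressure to be supplied by upper-mantle rock: 7.610×10^8 − 4.773×10^8 = 2.837×10^8 Pa
Additional depth in upper-mantle rock = 2.837×10^8 Pa / (3280 kg/m³ × 9.8 m/s²) = 8826.9 m
Total depth = 18240 m + 8826.9 m = 27067 m
= 27.067 km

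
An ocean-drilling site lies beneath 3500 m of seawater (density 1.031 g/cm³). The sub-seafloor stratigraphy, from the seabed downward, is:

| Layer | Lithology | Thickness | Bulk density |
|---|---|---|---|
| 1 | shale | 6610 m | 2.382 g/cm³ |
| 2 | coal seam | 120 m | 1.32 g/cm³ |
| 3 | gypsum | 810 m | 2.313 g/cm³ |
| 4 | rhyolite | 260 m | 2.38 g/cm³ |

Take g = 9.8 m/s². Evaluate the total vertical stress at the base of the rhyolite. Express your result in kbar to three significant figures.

2.16 kbar

seawater: 1031 kg/m³ × 9.8 m/s² × 3500 m = 3.536×10^7 Pa = 0.3536 kbar
shale: 2382 kg/m³ × 9.8 m/s² × 6610 m = 1.543×10^8 Pa = 1.543 kbar
coal seam: 1320 kg/m³ × 9.8 m/s² × 120 m = 1.552×10^6 Pa = 0.01552 kbar
gypsum: 2313 kg/m³ × 9.8 m/s² × 810 m = 1.836×10^7 Pa = 0.1836 kbar
rhyolite: 2380 kg/m³ × 9.8 m/s² × 260 m = 6.064×10^6 Pa = 0.06064 kbar
Total = 0.3536 + 1.543 + 0.01552 + 0.1836 + 0.06064 = 2.1564 kbar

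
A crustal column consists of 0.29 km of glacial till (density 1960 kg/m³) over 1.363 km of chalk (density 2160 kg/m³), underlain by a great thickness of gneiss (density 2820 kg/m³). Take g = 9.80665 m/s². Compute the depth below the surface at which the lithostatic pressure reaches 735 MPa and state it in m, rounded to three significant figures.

Pressure at base of upper layers: 1960×9.80665×290 + 2160×9.80665×1363 = 3.445×10^7 Pa = 34.45 MPa
Remaining pressure to be supplied by gneiss: 7.350×10^8 − 3.445×10^7 = 7.006×10^8 Pa
Additional depth in gneiss = 7.006×10^8 Pa / (2820 kg/m³ × 9.80665 m/s²) = 25332 m
Total depth = 1653 m + 25332 m = 26985 m

27000 m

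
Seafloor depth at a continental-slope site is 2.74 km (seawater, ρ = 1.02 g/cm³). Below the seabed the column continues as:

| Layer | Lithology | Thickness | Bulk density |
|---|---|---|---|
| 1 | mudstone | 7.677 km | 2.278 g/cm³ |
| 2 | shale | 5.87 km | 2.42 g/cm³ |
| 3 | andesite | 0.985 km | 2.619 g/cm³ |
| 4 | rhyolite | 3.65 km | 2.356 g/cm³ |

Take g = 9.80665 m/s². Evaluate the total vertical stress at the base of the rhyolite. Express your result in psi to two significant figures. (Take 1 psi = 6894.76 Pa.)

seawater: 1020 kg/m³ × 9.80665 m/s² × 2740 m = 2.741×10^7 Pa = 3975 psi
mudstone: 2278 kg/m³ × 9.80665 m/s² × 7677 m = 1.715×10^8 Pa = 24874 psi
shale: 2420 kg/m³ × 9.80665 m/s² × 5870 m = 1.393×10^8 Pa = 20205 psi
andesite: 2619 kg/m³ × 9.80665 m/s² × 985 m = 2.530×10^7 Pa = 3669 psi
rhyolite: 2356 kg/m³ × 9.80665 m/s² × 3650 m = 8.433×10^7 Pa = 12231 psi
Total = 3975 + 24874 + 20205 + 3669 + 12231 = 64954 psi

65000 psi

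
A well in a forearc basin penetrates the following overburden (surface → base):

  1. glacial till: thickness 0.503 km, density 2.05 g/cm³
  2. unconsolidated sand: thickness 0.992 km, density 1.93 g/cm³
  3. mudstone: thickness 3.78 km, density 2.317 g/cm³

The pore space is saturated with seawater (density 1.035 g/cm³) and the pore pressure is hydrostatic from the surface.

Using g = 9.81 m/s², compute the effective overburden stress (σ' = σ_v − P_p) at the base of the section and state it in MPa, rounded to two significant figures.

61 MPa

Overburden (lithostatic) stress σ_v:
glacial till: 2050 kg/m³ × 9.81 m/s² × 503 m = 1.012×10^7 Pa = 10.12 MPa
unconsolidated sand: 1930 kg/m³ × 9.81 m/s² × 992 m = 1.878×10^7 Pa = 18.78 MPa
mudstone: 2317 kg/m³ × 9.81 m/s² × 3780 m = 8.592×10^7 Pa = 85.92 MPa
Total = 10.12 + 18.78 + 85.92 = 114.82 MPa
Pore pressure P_p = 1035 kg/m³ × 9.81 m/s² × 5275 m = 5.356×10^7 Pa = 53.56 MPa
Effective stress σ' = σ_v − P_p = 114.8 − 53.56 = 61.257 MPa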